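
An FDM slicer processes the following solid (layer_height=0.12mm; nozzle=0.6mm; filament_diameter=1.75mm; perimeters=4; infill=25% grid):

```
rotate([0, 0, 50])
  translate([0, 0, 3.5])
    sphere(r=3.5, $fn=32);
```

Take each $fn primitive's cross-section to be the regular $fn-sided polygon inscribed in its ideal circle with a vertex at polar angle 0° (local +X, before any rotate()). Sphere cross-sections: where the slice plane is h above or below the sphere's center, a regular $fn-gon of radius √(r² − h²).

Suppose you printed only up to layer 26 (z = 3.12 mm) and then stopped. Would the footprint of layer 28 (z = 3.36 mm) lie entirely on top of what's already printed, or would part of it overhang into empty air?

Compare the two slices. At z = 3.12: the r=3.5 sphere slices to a regular 32-gon of circumradius 3.479 (√(r²−h²) with h=0.38 from center) (area = (32/2)·3.479²·sin(360°/32) = 37.79 mm²); (rotated 50° about Z; rotation is an isometry so areas/perimeters/island counts are preserved). At z = 3.36: the r=3.5 sphere slices to a regular 32-gon of circumradius 3.497 (√(r²−h²) with h=0.14 from center) (area = (32/2)·3.497²·sin(360°/32) = 38.18 mm²); (rotated 50° about Z; rotation is an isometry so areas/perimeters/island counts are preserved). Checking containment: the cross-section at z = 3.36 is a subset of the cross-section at z = 3.12.

entirely on top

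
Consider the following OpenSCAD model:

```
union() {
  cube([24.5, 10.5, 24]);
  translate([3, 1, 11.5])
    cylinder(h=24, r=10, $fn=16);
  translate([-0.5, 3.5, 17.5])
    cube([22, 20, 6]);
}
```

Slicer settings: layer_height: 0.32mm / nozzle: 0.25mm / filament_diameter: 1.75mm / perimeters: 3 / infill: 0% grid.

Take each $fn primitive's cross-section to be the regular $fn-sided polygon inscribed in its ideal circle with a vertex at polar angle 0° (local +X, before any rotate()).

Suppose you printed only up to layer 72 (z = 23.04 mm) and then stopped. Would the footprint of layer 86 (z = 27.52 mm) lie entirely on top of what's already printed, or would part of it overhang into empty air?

entirely on top

Compare the two slices. At z = 23.04: the 24.5×10.5 cube contributes its full rectangle (area 257.25 mm²); the r=10 cylinder at (3, 1) gives a regular 16-gon of circumradius 10 (constant along its height) (area = (16/2)·10.000²·sin(360°/16) = 306.15 mm²); the cube at (-0.5, 3.5) (footprint 22×20) is included at this height (area 440.00 mm²); Taking the union: the regions partially overlap — summed areas 1003.40 mm² minus the doubly-counted overlap 272.47 mm² gives 730.93 mm² — area = 730.93 mm². At z = 27.52: the cube is absent (z outside [0, 24]); the cylinder at (3, 1): section is a regular 16-gon, circumradius r=10 (area = (16/2)·10.000²·sin(360°/16) = 306.15 mm²); the cube at (-0.5, 3.5) does not reach this height (z outside [17.5, 23.5]); Merging all regions: only the r=10 cylinder at (3, 1) is present, so the union is just that shape — area = 306.15 mm². Checking containment: the cross-section at z = 27.52 is a subset of the cross-section at z = 23.04.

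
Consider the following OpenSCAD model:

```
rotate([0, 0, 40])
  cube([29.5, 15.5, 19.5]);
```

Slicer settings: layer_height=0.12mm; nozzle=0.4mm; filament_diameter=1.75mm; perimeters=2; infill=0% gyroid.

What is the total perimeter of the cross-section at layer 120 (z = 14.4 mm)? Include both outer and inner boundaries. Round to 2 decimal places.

90.00 mm

At z = 14.4 mm: the cube is present — its section is the full 29.5×15.5 rectangle (perimeter 90.00 mm); (whole slice rotated 40° about Z — lengths, areas and connectivity unchanged). Overall, the cross-section is a single solid region. Total boundary length (outer) = 90.00 mm.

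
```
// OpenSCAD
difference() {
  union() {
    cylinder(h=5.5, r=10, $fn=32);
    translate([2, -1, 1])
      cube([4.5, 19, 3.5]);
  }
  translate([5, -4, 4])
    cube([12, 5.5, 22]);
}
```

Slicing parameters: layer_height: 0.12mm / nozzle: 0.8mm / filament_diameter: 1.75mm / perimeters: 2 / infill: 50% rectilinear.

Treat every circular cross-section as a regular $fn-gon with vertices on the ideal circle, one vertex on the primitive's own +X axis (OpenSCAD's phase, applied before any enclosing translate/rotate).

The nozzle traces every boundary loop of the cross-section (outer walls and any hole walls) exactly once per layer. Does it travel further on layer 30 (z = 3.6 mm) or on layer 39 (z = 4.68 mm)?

Layer 30 (z = 3.6): the r=10 cylinder gives a regular 32-gon of circumradius 10 (constant along its height) (perimeter = 2·32·10.000·sin(180°/32) = 62.73 mm); the cube at (2, -1) (footprint 4.5×19) is included at this height (perimeter 47.00 mm); Combining (union): the regions partially overlap (shared area 44.54 mm²), so the edge portions inside another operand are dropped and the merged outline is re-measured after clipping — boundary = 80.81 mm; the cube at (5, -4) is not intersected at this z (z outside [4, 26]); Taking the first minus the rest: none of the subtracted shapes is present at this height, so the result so far is unchanged — boundary = 80.81 mm. So its perimeter = 80.81 mm. Layer 39 (z = 4.68): the cylinder: section is a regular 32-gon, circumradius r=10 (perimeter = 2·32·10.000·sin(180°/32) = 62.73 mm); the cube at (2, -1) is not intersected at this z (z outside [1, 4.5]); Combining (union): only the r=10 cylinder is present, so the union is just that shape — boundary = 62.73 mm; the 12×5.5 cube at (5, -4) contributes its full rectangle (perimeter 35.00 mm); Taking the first minus the rest: starting from the result so far, the 12×5.5 cube at (5, -4) partially overlaps it — only the 26.17 mm² overlap (of its 66.00 mm²) is removed, clipping the outline — boundary = 71.61 mm. So its perimeter = 71.61 mm. Layer 30 is larger (80.81 vs 71.61 mm).

layer 30 (z = 3.6 mm)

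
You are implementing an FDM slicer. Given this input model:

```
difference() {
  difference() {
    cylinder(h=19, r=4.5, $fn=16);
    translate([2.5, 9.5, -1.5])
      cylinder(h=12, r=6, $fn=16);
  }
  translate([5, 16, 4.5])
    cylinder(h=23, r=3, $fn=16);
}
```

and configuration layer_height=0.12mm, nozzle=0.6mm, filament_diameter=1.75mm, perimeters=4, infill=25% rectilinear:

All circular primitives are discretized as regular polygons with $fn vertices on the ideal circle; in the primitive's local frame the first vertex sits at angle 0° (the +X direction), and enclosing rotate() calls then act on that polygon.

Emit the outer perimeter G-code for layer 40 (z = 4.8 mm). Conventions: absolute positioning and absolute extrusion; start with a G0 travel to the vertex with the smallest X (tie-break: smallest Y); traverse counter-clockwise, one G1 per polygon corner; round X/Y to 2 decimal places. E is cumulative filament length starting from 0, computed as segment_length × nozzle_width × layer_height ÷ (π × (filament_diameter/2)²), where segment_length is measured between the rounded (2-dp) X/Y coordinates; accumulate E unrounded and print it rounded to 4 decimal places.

At z = 4.8 mm: the r=4.5 cylinder gives a regular 16-gon of circumradius 4.5 (constant along its height); the r=6 cylinder at (2.5, 9.5) gives a regular 16-gon of circumradius 6 (constant along its height); Subtracting the remaining from the first: starting from the r=4.5 cylinder, the r=6 cylinder at (2.5, 9.5) partially overlaps it — only the 1.21 mm² overlap (of its 110.21 mm²) is removed, clipping the outline — 1 connected region; the cylinder at (5, 16): section is a regular 16-gon, circumradius r=3; After the difference (first − rest): starting from that combined region, the r=3 cylinder at (5, 16) misses the remaining region (no effect) — 1 connected region. The outline is a single polygon with 18 vertices. Extrusion per mm of travel: 0.6 × 0.12 / (π × 0.875²) = 0.029934. Accumulating E over each segment gives final E = 0.8395.

G0 X-4.50 Y0.00 Z4.80
G1 X-4.16 Y-1.72 E0.0525
G1 X-3.18 Y-3.18 E0.1051
G1 X-1.72 Y-4.16 E0.1578
G1 X0.00 Y-4.50 E0.2102
G1 X1.72 Y-4.16 E0.2627
G1 X3.18 Y-3.18 E0.3154
G1 X4.16 Y-1.72 E0.3680
G1 X4.50 Y0.00 E0.4205
G1 X4.16 Y1.72 E0.4730
G1 X3.18 Y3.18 E0.5256
G1 X2.66 Y3.53 E0.5444
G1 X2.50 Y3.50 E0.5492
G1 X0.20 Y3.96 E0.6194
G1 X-0.47 Y4.41 E0.6436
G1 X-1.72 Y4.16 E0.6818
G1 X-3.18 Y3.18 E0.7344
G1 X-4.16 Y1.72 E0.7870
G1 X-4.50 Y0.00 E0.8395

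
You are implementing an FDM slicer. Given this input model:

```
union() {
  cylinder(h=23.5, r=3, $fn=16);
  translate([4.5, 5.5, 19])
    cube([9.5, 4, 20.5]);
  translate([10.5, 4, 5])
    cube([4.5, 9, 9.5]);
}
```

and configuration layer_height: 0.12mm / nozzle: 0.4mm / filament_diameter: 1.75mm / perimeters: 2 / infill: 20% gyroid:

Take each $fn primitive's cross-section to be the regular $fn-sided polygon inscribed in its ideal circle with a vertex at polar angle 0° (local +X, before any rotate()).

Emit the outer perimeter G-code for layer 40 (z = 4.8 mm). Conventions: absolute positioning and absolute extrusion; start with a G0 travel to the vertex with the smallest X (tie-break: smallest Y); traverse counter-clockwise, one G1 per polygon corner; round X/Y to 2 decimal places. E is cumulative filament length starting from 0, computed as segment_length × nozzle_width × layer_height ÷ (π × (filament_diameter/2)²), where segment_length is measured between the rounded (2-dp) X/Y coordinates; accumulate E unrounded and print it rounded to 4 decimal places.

G0 X-3.00 Y0.00 Z4.80
G1 X-2.77 Y-1.15 E0.0234
G1 X-2.12 Y-2.12 E0.0467
G1 X-1.15 Y-2.77 E0.0700
G1 X0.00 Y-3.00 E0.0934
G1 X1.15 Y-2.77 E0.1168
G1 X2.12 Y-2.12 E0.1401
G1 X2.77 Y-1.15 E0.1634
G1 X3.00 Y0.00 E0.1868
G1 X2.77 Y1.15 E0.2102
G1 X2.12 Y2.12 E0.2335
G1 X1.15 Y2.77 E0.2568
G1 X0.00 Y3.00 E0.2802
G1 X-1.15 Y2.77 E0.3036
G1 X-2.12 Y2.12 E0.3269
G1 X-2.77 Y1.15 E0.3502
G1 X-3.00 Y0.00 E0.3736

At z = 4.8 mm: the r=3 cylinder gives a regular 16-gon of circumradius 3 (constant along its height); the cube at (4.5, 5.5) is not intersected at this z (z outside [19, 39.5]); the cube at (10.5, 4) is absent (z outside [5, 14.5]); Combining (union): only the r=3 cylinder is present, so the union is just that shape — 1 connected region. The outline is a single polygon with 16 vertices. Extrusion per mm of travel: 0.4 × 0.12 / (π × 0.875²) = 0.019956. Accumulating E over each segment gives final E = 0.3736.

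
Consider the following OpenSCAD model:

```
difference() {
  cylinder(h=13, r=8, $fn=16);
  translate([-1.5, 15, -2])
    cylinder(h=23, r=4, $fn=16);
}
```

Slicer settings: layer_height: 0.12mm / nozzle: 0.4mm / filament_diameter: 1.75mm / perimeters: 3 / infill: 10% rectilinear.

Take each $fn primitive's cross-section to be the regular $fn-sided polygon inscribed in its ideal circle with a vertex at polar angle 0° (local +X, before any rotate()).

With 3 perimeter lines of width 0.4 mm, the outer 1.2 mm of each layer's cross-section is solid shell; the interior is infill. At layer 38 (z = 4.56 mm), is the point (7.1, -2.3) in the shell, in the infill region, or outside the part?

shell

At z = 4.56 mm: the cylinder: section is a regular 16-gon, circumradius r=8; the cylinder at (-1.5, 15): section is a regular 16-gon, circumradius r=4; After the difference (first − rest): starting from the r=8 cylinder, the r=4 cylinder at (-1.5, 15) misses the remaining region (no effect) — 1 connected region. Overall, the cross-section is a single solid region. The nearest boundary edge runs (8.00, 0.00)→(7.39, -3.06); distance from the point to it = 0.43 mm. The point is inside the cross-section, 0.43 mm from the nearest boundary — within the 1.2 mm shell band (3 × 0.4).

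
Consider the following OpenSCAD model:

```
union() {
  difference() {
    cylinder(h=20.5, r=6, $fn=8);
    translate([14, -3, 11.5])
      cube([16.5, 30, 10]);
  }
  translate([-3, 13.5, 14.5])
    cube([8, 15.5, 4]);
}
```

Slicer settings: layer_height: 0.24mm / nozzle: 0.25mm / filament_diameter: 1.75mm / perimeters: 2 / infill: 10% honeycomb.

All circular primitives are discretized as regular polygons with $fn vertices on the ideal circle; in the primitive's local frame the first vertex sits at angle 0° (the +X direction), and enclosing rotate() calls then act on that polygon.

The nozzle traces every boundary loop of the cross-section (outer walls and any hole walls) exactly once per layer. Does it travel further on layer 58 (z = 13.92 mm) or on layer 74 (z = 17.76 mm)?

layer 74 (z = 17.76 mm)

Layer 58 (z = 13.92): the cylinder: section is a regular 8-gon, circumradius r=6 (perimeter = 2·8·6.000·sin(180°/8) = 36.74 mm); the cube at (14, -3) is present — its section is the full 16.5×30 rectangle (perimeter 93.00 mm); Taking the first minus the rest: starting from the r=6 cylinder, the 16.5×30 cube at (14, -3) misses the remaining region (no effect) — boundary = 36.74 mm; the cube at (-3, 13.5) does not reach this height (z outside [14.5, 18.5]); Taking the union: only the result so far is present, so the union is just that shape — boundary = 36.74 mm. So its perimeter = 36.74 mm. Layer 74 (z = 17.76): the cylinder: section is a regular 8-gon, circumradius r=6 (perimeter = 2·8·6.000·sin(180°/8) = 36.74 mm); the cube at (14, -3) is present — its section is the full 16.5×30 rectangle (perimeter 93.00 mm); Subtracting the remaining from the first: starting from the r=6 cylinder, the 16.5×30 cube at (14, -3) misses the remaining region (no effect) — boundary = 36.74 mm; the 8×15.5 cube at (-3, 13.5) contributes its full rectangle (perimeter 47.00 mm); Taking the union: the 2 present regions are separate (no shared area or edge), so areas and boundary lengths simply add and each stays a separate island — boundary = 83.74 mm. So its perimeter = 83.74 mm. Layer 74 is larger (83.74 vs 36.74 mm).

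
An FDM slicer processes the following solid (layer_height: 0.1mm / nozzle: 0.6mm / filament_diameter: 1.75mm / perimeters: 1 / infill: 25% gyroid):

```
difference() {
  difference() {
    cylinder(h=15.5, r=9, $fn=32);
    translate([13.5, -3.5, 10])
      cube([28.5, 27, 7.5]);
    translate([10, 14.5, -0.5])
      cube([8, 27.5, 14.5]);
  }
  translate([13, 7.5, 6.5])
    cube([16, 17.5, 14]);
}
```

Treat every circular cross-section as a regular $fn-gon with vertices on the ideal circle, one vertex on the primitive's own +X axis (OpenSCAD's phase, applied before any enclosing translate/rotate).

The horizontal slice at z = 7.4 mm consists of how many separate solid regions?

1

At z = 7.4 mm: the r=9 cylinder contributes a regular 32-gon of circumradius 9; the cube at (13.5, -3.5) is not intersected at this z (z outside [10, 17.5]); the cube at (10, 14.5) (footprint 8×27.5) is included at this height; Taking the first minus the rest: starting from the r=9 cylinder, the 8×27.5 cube at (10, 14.5) misses the remaining region (no effect) — 1 connected region; the 16×17.5 cube at (13, 7.5) contributes its full rectangle; Taking the first minus the rest: starting from the result so far, the 16×17.5 cube at (13, 7.5) misses the remaining region (no effect) — 1 connected region. The result has 1 disconnected region.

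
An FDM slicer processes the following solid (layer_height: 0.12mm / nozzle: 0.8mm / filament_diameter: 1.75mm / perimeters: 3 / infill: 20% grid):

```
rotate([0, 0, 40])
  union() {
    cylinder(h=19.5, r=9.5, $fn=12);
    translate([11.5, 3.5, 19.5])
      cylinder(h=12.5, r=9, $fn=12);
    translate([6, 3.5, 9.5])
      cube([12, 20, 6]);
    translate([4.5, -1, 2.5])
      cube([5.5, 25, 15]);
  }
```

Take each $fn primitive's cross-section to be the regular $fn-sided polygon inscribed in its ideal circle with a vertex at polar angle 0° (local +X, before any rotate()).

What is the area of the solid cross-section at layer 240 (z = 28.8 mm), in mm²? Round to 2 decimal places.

At z = 28.8 mm: the cylinder is not intersected at this z (z outside [0, 19.5]); the cylinder at (11.5, 3.5): section is a regular 12-gon, circumradius r=9 (area = (12/2)·9.000²·sin(360°/12) = 243.00 mm²); the cube at (6, 3.5) is not intersected at this z (z outside [9.5, 15.5]); the cube at (4.5, -1) is absent (z outside [2.5, 17.5]); Merging all regions: only the r=9 cylinder at (11.5, 3.5) is present, so the union is just that shape — area = 243.00 mm²; (whole slice rotated 40° about Z — lengths, areas and connectivity unchanged). Overall, the cross-section is a single solid region. Net area = 243.00 mm².

243.00 mm²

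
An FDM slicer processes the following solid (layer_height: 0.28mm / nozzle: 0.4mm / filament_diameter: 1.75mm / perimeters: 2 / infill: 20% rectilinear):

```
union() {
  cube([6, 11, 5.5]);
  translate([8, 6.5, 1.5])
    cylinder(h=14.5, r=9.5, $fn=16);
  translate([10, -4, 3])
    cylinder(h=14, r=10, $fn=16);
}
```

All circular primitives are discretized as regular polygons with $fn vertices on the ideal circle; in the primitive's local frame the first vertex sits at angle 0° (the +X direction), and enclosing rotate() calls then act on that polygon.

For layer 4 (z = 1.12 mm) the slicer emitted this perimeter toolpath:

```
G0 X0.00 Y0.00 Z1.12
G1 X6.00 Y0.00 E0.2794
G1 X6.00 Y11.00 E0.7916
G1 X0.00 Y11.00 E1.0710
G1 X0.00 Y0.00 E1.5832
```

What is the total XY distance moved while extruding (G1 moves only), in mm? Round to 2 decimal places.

Sum the Euclidean lengths of each G1 segment: total = 34.00 mm.

34.00 mm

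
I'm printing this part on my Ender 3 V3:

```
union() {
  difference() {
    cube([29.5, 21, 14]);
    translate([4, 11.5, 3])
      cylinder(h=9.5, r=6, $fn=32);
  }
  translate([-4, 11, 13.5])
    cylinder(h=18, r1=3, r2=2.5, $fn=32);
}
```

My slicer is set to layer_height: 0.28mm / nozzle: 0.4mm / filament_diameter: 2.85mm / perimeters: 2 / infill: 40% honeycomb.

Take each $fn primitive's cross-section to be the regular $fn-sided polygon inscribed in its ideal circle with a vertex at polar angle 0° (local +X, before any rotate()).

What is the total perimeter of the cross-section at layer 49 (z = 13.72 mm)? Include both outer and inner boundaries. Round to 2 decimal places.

119.78 mm

At z = 13.72 mm: the cube (footprint 29.5×21) is included at this height (perimeter 101.00 mm); the cylinder at (4, 11.5) does not reach this height (z outside [3, 12.5]); Subtracting the remaining from the first: none of the subtracted shapes is present at this height, so the 29.5×21 cube is unchanged — boundary = 101.00 mm; the cone at (-4, 11) (r1=3→r2=2.5) has section circumradius 2.994 here — a regular 32-gon (perimeter = 2·32·2.994·sin(180°/32) = 18.78 mm); Combining (union): the 2 present regions are separate (no shared area or edge), so areas and boundary lengths simply add and each stays a separate island — boundary = 119.78 mm. Overall, the cross-section has 2 separate islands. Total boundary length (outer) = 119.78 mm.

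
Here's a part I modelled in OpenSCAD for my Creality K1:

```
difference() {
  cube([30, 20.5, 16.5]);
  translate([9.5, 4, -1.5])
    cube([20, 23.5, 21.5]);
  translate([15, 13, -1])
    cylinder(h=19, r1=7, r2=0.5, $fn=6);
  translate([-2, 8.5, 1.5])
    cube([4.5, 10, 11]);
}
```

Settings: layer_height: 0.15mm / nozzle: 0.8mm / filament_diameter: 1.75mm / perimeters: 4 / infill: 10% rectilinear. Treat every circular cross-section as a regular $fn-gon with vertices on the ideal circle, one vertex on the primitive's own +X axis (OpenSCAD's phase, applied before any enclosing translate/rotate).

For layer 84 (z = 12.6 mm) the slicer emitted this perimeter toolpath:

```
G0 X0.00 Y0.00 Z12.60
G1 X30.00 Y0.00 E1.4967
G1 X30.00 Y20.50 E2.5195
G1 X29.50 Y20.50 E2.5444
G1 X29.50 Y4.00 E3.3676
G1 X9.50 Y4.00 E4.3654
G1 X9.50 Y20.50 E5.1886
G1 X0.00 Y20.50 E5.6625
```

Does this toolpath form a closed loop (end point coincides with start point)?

Start point (G0): (0.00, 0.00). End point (last G1): the path does not return to the start — open.

no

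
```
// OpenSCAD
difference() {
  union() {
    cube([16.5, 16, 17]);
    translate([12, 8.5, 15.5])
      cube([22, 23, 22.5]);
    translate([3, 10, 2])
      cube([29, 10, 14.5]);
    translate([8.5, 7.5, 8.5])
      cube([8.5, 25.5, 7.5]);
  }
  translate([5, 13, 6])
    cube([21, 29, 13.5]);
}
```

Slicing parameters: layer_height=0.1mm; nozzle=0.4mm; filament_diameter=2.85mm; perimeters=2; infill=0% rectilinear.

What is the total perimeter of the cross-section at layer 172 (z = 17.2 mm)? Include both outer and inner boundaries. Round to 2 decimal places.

At z = 17.2 mm: the cube is not intersected at this z (z outside [0, 17]); the 22×23 cube at (12, 8.5) contributes its full rectangle (perimeter 90.00 mm); the cube at (3, 10) is not intersected at this z (z outside [2, 16.5]); the cube at (8.5, 7.5) does not reach this height (z outside [8.5, 16]); Combining (union): only the 22×23 cube at (12, 8.5) is present, so the union is just that shape — boundary = 90.00 mm; the cube at (5, 13) (footprint 21×29) is included at this height (perimeter 100.00 mm); Taking the first minus the rest: starting from the result so far, the 21×29 cube at (5, 13) partially overlaps it — only the 259.00 mm² overlap (of its 609.00 mm²) is removed, clipping the outline — boundary = 90.00 mm. Overall, the cross-section is a single solid region. Total boundary length (outer) = 90.00 mm.

90.00 mm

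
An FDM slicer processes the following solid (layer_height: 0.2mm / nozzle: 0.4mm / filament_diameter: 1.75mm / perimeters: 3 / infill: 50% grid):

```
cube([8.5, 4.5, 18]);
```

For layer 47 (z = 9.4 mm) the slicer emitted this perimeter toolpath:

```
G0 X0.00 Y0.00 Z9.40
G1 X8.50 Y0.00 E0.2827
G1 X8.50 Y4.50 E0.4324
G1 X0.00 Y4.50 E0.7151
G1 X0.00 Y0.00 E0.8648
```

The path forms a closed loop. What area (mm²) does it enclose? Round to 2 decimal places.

Apply the shoelace formula to the sequence of (X, Y) vertices; enclosed area = 38.25 mm².

38.25 mm²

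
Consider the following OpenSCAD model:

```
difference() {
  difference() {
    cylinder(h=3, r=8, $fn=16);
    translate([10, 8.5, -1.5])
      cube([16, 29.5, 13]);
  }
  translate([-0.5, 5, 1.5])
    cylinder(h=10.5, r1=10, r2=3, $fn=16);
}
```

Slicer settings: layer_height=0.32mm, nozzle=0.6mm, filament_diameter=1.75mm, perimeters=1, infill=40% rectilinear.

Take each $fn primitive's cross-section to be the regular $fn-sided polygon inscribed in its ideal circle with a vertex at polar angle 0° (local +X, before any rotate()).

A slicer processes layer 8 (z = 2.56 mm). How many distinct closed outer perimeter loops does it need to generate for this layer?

1

At z = 2.56 mm: the cylinder: section is a regular 16-gon, circumradius r=8; the cube at (10, 8.5) (footprint 16×29.5) is included at this height; Subtracting the remaining from the first: starting from the r=8 cylinder, the 16×29.5 cube at (10, 8.5) misses the remaining region (no effect) — 1 connected region; the cone at (-0.5, 5) contributes a regular 16-gon of circumradius 9.293 (interpolated between r1=10 and r2=3 at t=0.101); Subtracting the remaining from the first: starting from the result so far, the cone at (-0.5, 5) partially overlaps it — only the 142.73 mm² overlap (of its 264.41 mm²) is removed, clipping the outline — 1 connected region. The result has 1 disconnected region.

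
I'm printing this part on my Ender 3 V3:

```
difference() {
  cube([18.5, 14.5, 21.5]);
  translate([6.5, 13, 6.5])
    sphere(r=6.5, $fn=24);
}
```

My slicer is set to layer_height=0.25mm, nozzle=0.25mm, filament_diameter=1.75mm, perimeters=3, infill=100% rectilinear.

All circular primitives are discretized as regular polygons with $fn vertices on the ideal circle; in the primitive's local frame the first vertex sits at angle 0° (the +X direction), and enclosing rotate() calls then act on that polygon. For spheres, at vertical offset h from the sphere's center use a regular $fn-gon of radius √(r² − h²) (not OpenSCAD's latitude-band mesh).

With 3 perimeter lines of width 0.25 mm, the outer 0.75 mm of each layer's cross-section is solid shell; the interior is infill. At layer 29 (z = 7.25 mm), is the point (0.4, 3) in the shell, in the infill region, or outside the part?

At z = 7.25 mm: the 18.5×14.5 cube contributes its full rectangle; the r=6.5 sphere at (6.5, 13) contributes a regular 24-gon of circumradius √(6.5²−0.75²) = 6.457; Subtracting the remaining from the first: starting from the 18.5×14.5 cube, the r=6.5 sphere at (6.5, 13) partially overlaps it — only the 83.81 mm² overlap (of its 129.47 mm²) is removed, clipping the outline — 1 connected region. Overall, the cross-section is a single solid region. The nearest boundary edge runs (0.00, 0.00)→(0.00, 14.50); distance from the point to it = 0.40 mm. The point is inside the cross-section, 0.40 mm from the nearest boundary — within the 0.75 mm shell band (3 × 0.25).

shell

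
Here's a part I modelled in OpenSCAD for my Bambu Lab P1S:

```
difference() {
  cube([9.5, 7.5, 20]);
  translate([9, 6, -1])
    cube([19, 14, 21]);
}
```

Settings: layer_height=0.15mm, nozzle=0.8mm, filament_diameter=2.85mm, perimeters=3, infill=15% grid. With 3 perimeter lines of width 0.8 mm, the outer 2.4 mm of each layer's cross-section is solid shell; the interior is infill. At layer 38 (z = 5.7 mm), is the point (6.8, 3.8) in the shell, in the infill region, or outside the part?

At z = 5.7 mm: the 9.5×7.5 cube contributes its full rectangle; the cube at (9, 6) (footprint 19×14) is included at this height; Subtracting the remaining from the first: starting from the 9.5×7.5 cube, the 19×14 cube at (9, 6) partially overlaps it — only the 0.75 mm² overlap (of its 266.00 mm²) is removed, clipping the outline — 1 connected region. Overall, the cross-section is a single solid region. The nearest boundary edge runs (9.50, 6.00)→(9.50, 0.00); distance from the point to it = 2.70 mm. The point is inside the cross-section and 2.70 mm from the nearest boundary — more than the 2.4 mm shell width (3 × 0.8), so it's in the infill interior.

infill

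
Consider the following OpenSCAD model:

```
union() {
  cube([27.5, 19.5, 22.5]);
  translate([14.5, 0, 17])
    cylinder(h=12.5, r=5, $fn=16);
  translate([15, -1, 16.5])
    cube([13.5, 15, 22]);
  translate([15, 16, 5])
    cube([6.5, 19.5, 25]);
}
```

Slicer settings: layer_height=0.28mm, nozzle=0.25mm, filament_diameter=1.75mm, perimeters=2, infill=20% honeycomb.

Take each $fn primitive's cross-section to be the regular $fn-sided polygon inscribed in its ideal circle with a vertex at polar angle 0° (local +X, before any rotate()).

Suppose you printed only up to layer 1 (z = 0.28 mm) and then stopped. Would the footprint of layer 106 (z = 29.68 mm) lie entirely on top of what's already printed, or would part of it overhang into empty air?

part overhangs

Compare the two slices. At z = 0.28: the cube is present — its section is the full 27.5×19.5 rectangle (area 536.25 mm²); the cylinder at (14.5, 0) does not reach this height (z outside [17, 29.5]); the cube at (15, -1) is not intersected at this z (z outside [16.5, 38.5]); the cube at (15, 16) does not reach this height (z outside [5, 30]); Taking the union: only the 27.5×19.5 cube is present, so the union is just that shape — area = 536.25 mm². At z = 29.68: the cube is not intersected at this z (z outside [0, 22.5]); the cylinder at (14.5, 0) is absent (z outside [17, 29.5]); the cube at (15, -1) (footprint 13.5×15) is included at this height (area 202.50 mm²); the 6.5×19.5 cube at (15, 16) contributes its full rectangle (area 126.75 mm²); Merging all regions: the 2 present regions are separate (no shared area or edge), so areas and boundary lengths simply add and each stays a separate island — area = 329.25 mm². Checking containment: at z = 29.68 the cross-section extends beyond the z = 0.28 cross-section by about 131.50 mm².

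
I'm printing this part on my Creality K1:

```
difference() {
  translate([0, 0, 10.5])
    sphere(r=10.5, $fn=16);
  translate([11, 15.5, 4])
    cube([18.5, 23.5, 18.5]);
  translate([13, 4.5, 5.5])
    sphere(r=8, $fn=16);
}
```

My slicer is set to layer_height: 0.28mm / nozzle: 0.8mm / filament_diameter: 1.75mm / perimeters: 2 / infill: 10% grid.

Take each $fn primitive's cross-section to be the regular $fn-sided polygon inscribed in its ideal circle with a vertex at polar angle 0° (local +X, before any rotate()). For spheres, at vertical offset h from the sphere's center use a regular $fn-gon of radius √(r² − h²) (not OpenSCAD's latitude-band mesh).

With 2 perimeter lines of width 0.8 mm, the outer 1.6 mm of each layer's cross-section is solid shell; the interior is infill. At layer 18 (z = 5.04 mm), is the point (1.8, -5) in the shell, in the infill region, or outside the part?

At z = 5.04 mm: the r=10.5 sphere slices to a regular 16-gon of circumradius 8.969 (√(r²−h²) with h=5.46 from center); the 18.5×23.5 cube at (11, 15.5) contributes its full rectangle; the r=8 sphere at (13, 4.5) slices to a regular 16-gon of circumradius 7.987 (√(r²−h²) with h=0.46 from center); Subtracting the remaining from the first: starting from the r=10.5 sphere, the 18.5×23.5 cube at (11, 15.5) misses the remaining region (no effect); the r=8 sphere at (13, 4.5) partially overlaps it — only the 19.26 mm² overlap (of its 195.29 mm²) is removed, clipping the outline — 1 connected region. Overall, the cross-section is a single solid region. The nearest boundary edge runs (3.43, -8.29)→(-0.00, -8.97); distance from the point to it = 3.54 mm. The point is inside the cross-section and 3.54 mm from the nearest boundary — more than the 1.6 mm shell width (2 × 0.8), so it's in the infill interior.

infill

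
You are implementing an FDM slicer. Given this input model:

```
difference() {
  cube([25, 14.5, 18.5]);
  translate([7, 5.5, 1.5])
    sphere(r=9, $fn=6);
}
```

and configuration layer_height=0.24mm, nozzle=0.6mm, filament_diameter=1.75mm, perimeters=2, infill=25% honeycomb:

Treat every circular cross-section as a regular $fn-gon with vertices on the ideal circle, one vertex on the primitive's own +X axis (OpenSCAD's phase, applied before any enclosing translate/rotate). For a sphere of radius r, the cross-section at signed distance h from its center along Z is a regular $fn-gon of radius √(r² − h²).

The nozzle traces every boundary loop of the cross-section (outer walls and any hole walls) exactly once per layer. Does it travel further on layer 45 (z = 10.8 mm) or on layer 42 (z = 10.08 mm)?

layer 42 (z = 10.08 mm)

Layer 45 (z = 10.8): the cube is present — its section is the full 25×14.5 rectangle (perimeter 79.00 mm); the sphere at (7, 5.5) does not reach this height (|z−center|=9.300 > r=9); Subtracting the remaining from the first: none of the subtracted shapes is present at this height, so the 25×14.5 cube is unchanged — boundary = 79.00 mm. So its perimeter = 79.00 mm. Layer 42 (z = 10.08): the cube (footprint 25×14.5) is included at this height (perimeter 79.00 mm); the r=9 sphere at (7, 5.5) slices to a regular 6-gon of circumradius 2.717 (√(r²−h²) with h=8.58 from center) (perimeter = 2·6·2.717·sin(180°/6) = 16.30 mm); Subtracting the remaining from the first: starting from the 25×14.5 cube, the r=9 sphere at (7, 5.5) lies wholly inside it (removes its full 19.18 mm² and its 16.30 mm outline becomes a hole wall) — boundary (outer + 1 inner loop) = 95.30 mm. So its perimeter = 95.30 mm. Layer 42 is larger (95.30 vs 79.00 mm).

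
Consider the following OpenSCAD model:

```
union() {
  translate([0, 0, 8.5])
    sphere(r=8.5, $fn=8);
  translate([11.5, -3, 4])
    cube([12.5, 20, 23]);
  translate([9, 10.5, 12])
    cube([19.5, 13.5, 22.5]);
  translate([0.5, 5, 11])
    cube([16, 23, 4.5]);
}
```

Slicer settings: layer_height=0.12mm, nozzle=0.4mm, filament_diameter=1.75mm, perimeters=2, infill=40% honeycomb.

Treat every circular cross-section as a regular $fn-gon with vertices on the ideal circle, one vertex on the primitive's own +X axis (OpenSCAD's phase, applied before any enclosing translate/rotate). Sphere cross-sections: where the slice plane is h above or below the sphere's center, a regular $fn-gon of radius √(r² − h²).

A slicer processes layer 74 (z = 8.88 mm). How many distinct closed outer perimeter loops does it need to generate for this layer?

2

At z = 8.88 mm: the r=8.5 sphere contributes a regular 8-gon of circumradius √(8.5²−0.38²) = 8.492; the cube at (11.5, -3) is present — its section is the full 12.5×20 rectangle; the cube at (9, 10.5) is absent (z outside [12, 34.5]); the cube at (0.5, 5) is absent (z outside [11, 15.5]); Merging all regions: the 2 present regions are separate (no shared area or edge), so areas and boundary lengths simply add and each stays a separate island — 2 connected regions. The result has 2 disconnected regions.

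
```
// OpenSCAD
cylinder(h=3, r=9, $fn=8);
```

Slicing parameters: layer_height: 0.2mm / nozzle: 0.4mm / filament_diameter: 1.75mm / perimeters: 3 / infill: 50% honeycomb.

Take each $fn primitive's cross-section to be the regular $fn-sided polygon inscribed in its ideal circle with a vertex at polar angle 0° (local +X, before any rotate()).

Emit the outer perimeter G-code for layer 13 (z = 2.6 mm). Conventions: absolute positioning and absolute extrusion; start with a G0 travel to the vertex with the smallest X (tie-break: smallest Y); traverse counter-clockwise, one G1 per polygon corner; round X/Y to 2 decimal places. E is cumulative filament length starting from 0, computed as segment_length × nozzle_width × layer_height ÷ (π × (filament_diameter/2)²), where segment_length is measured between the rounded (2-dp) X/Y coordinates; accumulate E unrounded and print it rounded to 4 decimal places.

At z = 2.6 mm: the r=9 cylinder contributes a regular 8-gon of circumradius 9. The outline is a single polygon with 8 vertices. Extrusion per mm of travel: 0.4 × 0.2 / (π × 0.875²) = 0.033260. Accumulating E over each segment gives final E = 1.8323.

G0 X-9.00 Y0.00 Z2.60
G1 X-6.36 Y-6.36 E0.2290
G1 X0.00 Y-9.00 E0.4581
G1 X6.36 Y-6.36 E0.6871
G1 X9.00 Y0.00 E0.9161
G1 X6.36 Y6.36 E1.1452
G1 X0.00 Y9.00 E1.3742
G1 X-6.36 Y6.36 E1.6032
G1 X-9.00 Y0.00 E1.8323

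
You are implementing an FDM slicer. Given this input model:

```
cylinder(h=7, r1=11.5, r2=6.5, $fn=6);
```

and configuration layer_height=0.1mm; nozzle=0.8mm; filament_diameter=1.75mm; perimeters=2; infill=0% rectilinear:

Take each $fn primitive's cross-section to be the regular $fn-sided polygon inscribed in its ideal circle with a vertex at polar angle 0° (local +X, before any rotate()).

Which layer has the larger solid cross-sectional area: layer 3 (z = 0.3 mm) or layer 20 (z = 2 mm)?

layer 3 (z = 0.3 mm)

Layer 3 (z = 0.3): the cone: at t=0.043 of its height the radius interpolates to r₁+(r₂−r₁)t = 11.286, giving a regular 6-gon of that circumradius (area = (6/2)·11.286²·sin(360°/6) = 330.91 mm²). So its area = 330.91 mm². Layer 20 (z = 2): the cone contributes a regular 6-gon of circumradius 10.071 (interpolated between r1=11.5 and r2=6.5 at t=0.286) (area = (6/2)·10.071²·sin(360°/6) = 263.53 mm²). So its area = 263.53 mm². Layer 3 is larger (330.91 vs 263.53 mm²).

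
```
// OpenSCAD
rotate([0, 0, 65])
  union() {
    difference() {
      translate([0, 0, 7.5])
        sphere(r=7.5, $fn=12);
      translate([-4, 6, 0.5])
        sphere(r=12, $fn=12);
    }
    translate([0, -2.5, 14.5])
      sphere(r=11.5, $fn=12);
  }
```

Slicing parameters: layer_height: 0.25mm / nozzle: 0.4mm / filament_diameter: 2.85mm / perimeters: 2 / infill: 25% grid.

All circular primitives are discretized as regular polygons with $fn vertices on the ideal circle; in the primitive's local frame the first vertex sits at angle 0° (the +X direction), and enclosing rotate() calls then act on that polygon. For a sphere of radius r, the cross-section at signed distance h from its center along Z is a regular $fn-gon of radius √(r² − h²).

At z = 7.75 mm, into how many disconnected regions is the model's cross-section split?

At z = 7.75 mm: the r=7.5 sphere slices to a regular 12-gon of circumradius 7.496 (√(r²−h²) with h=0.25 from center); the r=12 sphere at (-4, 6) slices to a regular 12-gon of circumradius 9.562 (√(r²−h²) with h=7.25 from center); After the difference (first − rest): starting from the r=7.5 sphere, the r=12 sphere at (-4, 6) partially overlaps it — only the 99.69 mm² overlap (of its 274.31 mm²) is removed, clipping the outline — 1 connected region; the r=11.5 sphere at (0, -2.5) contributes a regular 12-gon of circumradius √(11.5²−6.75²) = 9.311; Merging all regions: the regions partially overlap (shared area 68.84 mm²), so overlapping operands fuse into one piece — 1 connected region; (whole slice rotated 65° about Z — lengths, areas and connectivity unchanged). The result has 1 disconnected region.

1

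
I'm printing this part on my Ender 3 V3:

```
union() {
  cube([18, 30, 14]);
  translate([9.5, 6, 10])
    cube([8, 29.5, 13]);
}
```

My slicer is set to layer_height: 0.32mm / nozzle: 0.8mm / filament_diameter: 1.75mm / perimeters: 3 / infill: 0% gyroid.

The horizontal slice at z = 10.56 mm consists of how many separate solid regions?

1

At z = 10.56 mm: the cube is present — its section is the full 18×30 rectangle; the cube at (9.5, 6) (footprint 8×29.5) is included at this height; Taking the union: the regions partially overlap (shared area 192.00 mm²), so overlapping operands fuse into one piece — 1 connected region. The result has 1 disconnected region.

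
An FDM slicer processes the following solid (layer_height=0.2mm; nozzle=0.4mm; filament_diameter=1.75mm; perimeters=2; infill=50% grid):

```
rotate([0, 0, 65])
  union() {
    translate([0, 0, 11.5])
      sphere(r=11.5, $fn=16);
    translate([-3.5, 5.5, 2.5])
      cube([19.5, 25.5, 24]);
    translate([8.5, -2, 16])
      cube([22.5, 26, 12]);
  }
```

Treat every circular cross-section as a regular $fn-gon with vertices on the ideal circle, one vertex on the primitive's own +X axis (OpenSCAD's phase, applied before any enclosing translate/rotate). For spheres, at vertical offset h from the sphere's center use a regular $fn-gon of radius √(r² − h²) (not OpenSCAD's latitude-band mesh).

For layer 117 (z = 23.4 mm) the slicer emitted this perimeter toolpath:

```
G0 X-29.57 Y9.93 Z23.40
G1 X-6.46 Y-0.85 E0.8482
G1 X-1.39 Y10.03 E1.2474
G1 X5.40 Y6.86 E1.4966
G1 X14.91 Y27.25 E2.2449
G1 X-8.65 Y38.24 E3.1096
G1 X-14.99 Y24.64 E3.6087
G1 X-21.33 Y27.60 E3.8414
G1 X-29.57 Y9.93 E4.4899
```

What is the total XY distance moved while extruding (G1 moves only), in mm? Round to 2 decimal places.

134.99 mm

Sum the Euclidean lengths of each G1 segment: total = 134.99 mm.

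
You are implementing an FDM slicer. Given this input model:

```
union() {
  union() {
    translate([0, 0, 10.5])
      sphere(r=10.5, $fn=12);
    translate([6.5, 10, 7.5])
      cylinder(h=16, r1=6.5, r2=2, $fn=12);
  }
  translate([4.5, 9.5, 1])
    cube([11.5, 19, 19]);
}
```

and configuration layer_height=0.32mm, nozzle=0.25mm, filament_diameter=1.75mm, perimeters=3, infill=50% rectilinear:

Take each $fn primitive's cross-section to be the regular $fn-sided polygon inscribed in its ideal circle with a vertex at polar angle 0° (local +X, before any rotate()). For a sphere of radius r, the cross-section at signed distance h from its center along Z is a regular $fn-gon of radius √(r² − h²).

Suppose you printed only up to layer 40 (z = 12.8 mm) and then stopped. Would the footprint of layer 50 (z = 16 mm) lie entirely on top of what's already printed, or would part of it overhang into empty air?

Compare the two slices. At z = 12.8: the r=10.5 sphere slices to a regular 12-gon of circumradius 10.245 (√(r²−h²) with h=2.3 from center) (area = (12/2)·10.245²·sin(360°/12) = 314.88 mm²); the cone at (6.5, 10) contributes a regular 12-gon of circumradius 5.009 (interpolated between r1=6.5 and r2=2 at t=0.331) (area = (12/2)·5.009²·sin(360°/12) = 75.28 mm²); Taking the union: the regions partially overlap — summed areas 390.16 mm² minus the doubly-counted overlap 16.47 mm² gives 373.69 mm² — area = 373.69 mm²; the 11.5×19 cube at (4.5, 9.5) contributes its full rectangle (area 218.50 mm²); Merging all regions: the regions partially overlap — summed areas 592.19 mm² minus the doubly-counted overlap 31.77 mm² gives 560.42 mm² — area = 560.42 mm². At z = 16: the r=10.5 sphere contributes a regular 12-gon of circumradius √(10.5²−5.5²) = 8.944 (area = (12/2)·8.944²·sin(360°/12) = 240.00 mm²); the cone at (6.5, 10): at t=0.531 of its height the radius interpolates to r₁+(r₂−r₁)t = 4.109, giving a regular 12-gon of that circumradius (area = (12/2)·4.109²·sin(360°/12) = 50.66 mm²); Taking the union: the regions partially overlap — summed areas 290.66 mm² minus the doubly-counted overlap 2.36 mm² gives 288.30 mm² — area = 288.30 mm²; the cube at (4.5, 9.5) is present — its section is the full 11.5×19 rectangle (area 218.50 mm²); Combining (union): the regions partially overlap — summed areas 506.80 mm² minus the doubly-counted overlap 23.37 mm² gives 483.43 mm² — area = 483.43 mm². Checking containment: the cross-section at z = 16 is a subset of the cross-section at z = 12.8.

entirely on top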